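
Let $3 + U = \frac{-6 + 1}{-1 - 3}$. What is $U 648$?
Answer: $-1134$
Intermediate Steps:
$U = - \frac{7}{4}$ ($U = -3 + \frac{-6 + 1}{-1 - 3} = -3 - \frac{5}{-4} = -3 - - \frac{5}{4} = -3 + \frac{5}{4} = - \frac{7}{4} \approx -1.75$)
$U 648 = \left(- \frac{7}{4}\right) 648 = -1134$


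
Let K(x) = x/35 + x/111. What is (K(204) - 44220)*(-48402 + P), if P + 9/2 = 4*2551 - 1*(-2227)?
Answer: 2059776245186/1295 ≈ 1.5906e+9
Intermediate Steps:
P = 24853/2 (P = -9/2 + (4*2551 - 1*(-2227)) = -9/2 + (10204 + 2227) = -9/2 + 12431 = 24853/2 ≈ 12427.)
K(x) = 146*x/3885 (K(x) = x*(1/35) + x*(1/111) = x/35 + x/111 = 146*x/3885)
(K(204) - 44220)*(-48402 + P) = ((146/3885)*204 - 44220)*(-48402 + 24853/2) = (9928/1295 - 44220)*(-71951/2) = -57254972/1295*(-71951/2) = 2059776245186/1295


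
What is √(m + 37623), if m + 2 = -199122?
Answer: I*√161501 ≈ 401.87*I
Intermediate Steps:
m = -199124 (m = -2 - 199122 = -199124)
√(m + 37623) = √(-199124 + 37623) = √(-161501) = I*√161501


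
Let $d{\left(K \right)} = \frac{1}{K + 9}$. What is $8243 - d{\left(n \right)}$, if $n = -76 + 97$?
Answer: $\frac{247289}{30} \approx 8243.0$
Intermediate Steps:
$n = 21$
$d{\left(K \right)} = \frac{1}{9 + K}$
$8243 - d{\left(n \right)} = 8243 - \frac{1}{9 + 21} = 8243 - \frac{1}{30} = \frac{247289}{30}$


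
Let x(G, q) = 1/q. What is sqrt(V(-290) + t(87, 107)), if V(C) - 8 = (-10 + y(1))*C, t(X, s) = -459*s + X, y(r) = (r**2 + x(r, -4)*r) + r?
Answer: I*sqrt(186502)/2 ≈ 215.93*I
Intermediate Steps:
y(r) = r**2 + 3*r/4 (y(r) = (r**2 + r/(-4)) + r = (r**2 - r/4) + r = r**2 + 3*r/4)
t(X, s) = X - 459*s
V(C) = 8 - 33*C/4 (V(C) = 8 + (-10 + (1/4)*1*(3 + 4*1))*C = 8 + (-10 + (1/4)*1*(3 + 4))*C = 8 + (-10 + (1/4)*1*7)*C = 8 + (-10 + 7/4)*C = 8 - 33*C/4)
sqrt(V(-290) + t(87, 107)) = sqrt((8 - 33/4*(-290)) + (87 - 459*107)) = sqrt((8 + 4785/2) + (87 - 49113)) = sqrt(4801/2 - 49026) = sqrt(-93251/2) = I*sqrt(186502)/2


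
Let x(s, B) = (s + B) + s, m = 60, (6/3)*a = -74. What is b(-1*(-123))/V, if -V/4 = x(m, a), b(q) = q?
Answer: -123/332 ≈ -0.37048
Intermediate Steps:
a = -37 (a = (1/2)*(-74) = -37)
x(s, B) = B + 2*s (x(s, B) = (B + s) + s = B + 2*s)
V = -332 (V = -4*(-37 + 2*60) = -4*(-37 + 120) = -4*83 = -332)
b(-1*(-123))/V = -1*(-123)/(-332) = 123*(-1/332) = -123/332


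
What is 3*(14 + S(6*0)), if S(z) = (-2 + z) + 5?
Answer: 51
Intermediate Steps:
S(z) = 3 + z
3*(14 + S(6*0)) = 3*(14 + (3 + 6*0)) = 3*(14 + (3 + 0)) = 3*(14 + 3) = 3*17 = 51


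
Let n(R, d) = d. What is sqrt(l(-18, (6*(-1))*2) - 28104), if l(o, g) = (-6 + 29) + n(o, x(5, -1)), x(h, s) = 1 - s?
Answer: I*sqrt(28079) ≈ 167.57*I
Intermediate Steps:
l(o, g) = 25 (l(o, g) = (-6 + 29) + (1 - 1*(-1)) = 23 + (1 + 1) = 23 + 2 = 25)
sqrt(l(-18, (6*(-1))*2) - 28104) = sqrt(25 - 28104) = sqrt(-28079) = I*sqrt(28079)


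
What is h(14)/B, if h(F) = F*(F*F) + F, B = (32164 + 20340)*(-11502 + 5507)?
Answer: -1379/157380740 ≈ -8.7622e-6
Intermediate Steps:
B = -314761480 (B = 52504*(-5995) = -314761480)
h(F) = F + F³ (h(F) = F*F² + F = F³ + F = F + F³)
h(14)/B = (14 + 14³)/(-314761480) = (14 + 2744)*(-1/314761480) = 2758*(-1/314761480) = -1379/157380740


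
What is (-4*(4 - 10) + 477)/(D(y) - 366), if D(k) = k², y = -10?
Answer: -501/266 ≈ -1.8835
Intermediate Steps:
(-4*(4 - 10) + 477)/(D(y) - 366) = (-4*(4 - 10) + 477)/((-10)² - 366) = (-4*(-6) + 477)/(100 - 366) = (24 + 477)/(-266) = 501*(-1/266) = -501/266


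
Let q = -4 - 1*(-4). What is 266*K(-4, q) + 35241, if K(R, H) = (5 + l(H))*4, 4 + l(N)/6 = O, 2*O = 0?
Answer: 15025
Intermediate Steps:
O = 0 (O = (½)*0 = 0)
l(N) = -24 (l(N) = -24 + 6*0 = -24 + 0 = -24)
q = 0 (q = -4 + 4 = 0)
K(R, H) = -76 (K(R, H) = (5 - 24)*4 = -19*4 = -76)
266*K(-4, q) + 35241 = 266*(-76) + 35241 = -20216 + 35241 = 15025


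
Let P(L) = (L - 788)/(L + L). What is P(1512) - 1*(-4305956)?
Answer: 3255302917/756 ≈ 4.3060e+6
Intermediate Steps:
P(L) = (-788 + L)/(2*L) (P(L) = (-788 + L)/((2*L)) = (-788 + L)*(1/(2*L)) = (-788 + L)/(2*L))
P(1512) - 1*(-4305956) = (½)*(-788 + 1512)/1512 - 1*(-4305956) = (½)*(1/1512)*724 + 4305956 = 181/756 + 4305956 = 3255302917/756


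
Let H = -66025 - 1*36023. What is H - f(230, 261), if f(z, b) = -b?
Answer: -101787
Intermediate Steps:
H = -102048 (H = -66025 - 36023 = -102048)
H - f(230, 261) = -102048 - (-1)*261 = -102048 - 1*(-261) = -102048 + 261 = -101787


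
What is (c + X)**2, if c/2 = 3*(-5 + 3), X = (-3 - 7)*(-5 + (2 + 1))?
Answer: 64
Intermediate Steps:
X = 20 (X = -10*(-5 + 3) = -10*(-2) = 20)
c = -12 (c = 2*(3*(-5 + 3)) = 2*(3*(-2)) = 2*(-6) = -12)
(c + X)**2 = (-12 + 20)**2 = 8**2 = 64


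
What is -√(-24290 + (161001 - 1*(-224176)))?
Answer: -√360887 ≈ -600.74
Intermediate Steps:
-√(-24290 + (161001 - 1*(-224176))) = -√(-24290 + (161001 + 224176)) = -√(-24290 + 385177) = -√360887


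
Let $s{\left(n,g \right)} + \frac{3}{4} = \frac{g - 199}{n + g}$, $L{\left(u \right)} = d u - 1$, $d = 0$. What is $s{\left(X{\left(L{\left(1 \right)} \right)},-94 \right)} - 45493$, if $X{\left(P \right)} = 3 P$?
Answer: $- \frac{17650403}{388} \approx -45491.0$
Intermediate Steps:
$L{\left(u \right)} = -1$ ($L{\left(u \right)} = 0 u - 1 = 0 - 1 = -1$)
$s{\left(n,g \right)} = - \frac{3}{4} + \frac{-199 + g}{g + n}$ ($s{\left(n,g \right)} = - \frac{3}{4} + \frac{g - 199}{n + g} = - \frac{3}{4} + \frac{-199 + g}{g + n}$)
$s{\left(X{\left(L{\left(1 \right)} \right)},-94 \right)} - 45493 = \frac{-796 - 94 - 3 \cdot 3 \left(-1\right)}{4 \left(-94 + 3 \left(-1\right)\right)} - 45493 = \frac{-796 - 94 - -9}{4 \left(-94 - 3\right)} - 45493 = \frac{-796 - 94 + 9}{4 \left(-97\right)} - 45493 = \frac{1}{4} \left(- \frac{1}{97}\right) \left(-881\right) - 45493 = \frac{881}{388} - 45493 = - \frac{17650403}{388}$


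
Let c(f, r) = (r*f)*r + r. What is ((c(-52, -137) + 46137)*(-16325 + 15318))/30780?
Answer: 456383/15 ≈ 30426.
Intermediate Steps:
c(f, r) = r + f*r² (c(f, r) = (f*r)*r + r = f*r² + r = r + f*r²)
((c(-52, -137) + 46137)*(-16325 + 15318))/30780 = ((-137*(1 - 52*(-137)) + 46137)*(-16325 + 15318))/30780 = ((-137*(1 + 7124) + 46137)*(-1007))*(1/30780) = ((-137*7125 + 46137)*(-1007))*(1/30780) = ((-976125 + 46137)*(-1007))*(1/30780) = -929988*(-1007)*(1/30780) = 936497916*(1/30780) = 456383/15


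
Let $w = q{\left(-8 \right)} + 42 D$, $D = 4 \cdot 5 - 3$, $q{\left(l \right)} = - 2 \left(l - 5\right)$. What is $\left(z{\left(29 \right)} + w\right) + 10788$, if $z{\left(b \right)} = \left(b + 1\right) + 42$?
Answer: $11600$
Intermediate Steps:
$q{\left(l \right)} = 10 - 2 l$ ($q{\left(l \right)} = - 2 \left(-5 + l\right) = 10 - 2 l$)
$D = 17$ ($D = 20 - 3 = 17$)
$z{\left(b \right)} = 43 + b$ ($z{\left(b \right)} = \left(1 + b\right) + 42 = 43 + b$)
$w = 740$ ($w = \left(10 - -16\right) + 42 \cdot 17 = \left(10 + 16\right) + 714 = 26 + 714 = 740$)
$\left(z{\left(29 \right)} + w\right) + 10788 = \left(\left(43 + 29\right) + 740\right) + 10788 = \left(72 + 740\right) + 10788 = 812 + 10788 = 11600$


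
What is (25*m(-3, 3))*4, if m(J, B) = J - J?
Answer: 0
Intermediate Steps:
m(J, B) = 0
(25*m(-3, 3))*4 = (25*0)*4 = 0*4 = 0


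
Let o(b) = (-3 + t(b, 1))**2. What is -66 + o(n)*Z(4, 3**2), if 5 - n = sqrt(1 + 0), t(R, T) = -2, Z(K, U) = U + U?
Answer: 384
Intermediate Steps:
Z(K, U) = 2*U
n = 4 (n = 5 - sqrt(1 + 0) = 5 - sqrt(1) = 5 - 1*1 = 5 - 1 = 4)
o(b) = 25 (o(b) = (-3 - 2)**2 = (-5)**2 = 25)
-66 + o(n)*Z(4, 3**2) = -66 + 25*(2*3**2) = -66 + 25*(2*9) = -66 + 25*18 = -66 + 450 = 384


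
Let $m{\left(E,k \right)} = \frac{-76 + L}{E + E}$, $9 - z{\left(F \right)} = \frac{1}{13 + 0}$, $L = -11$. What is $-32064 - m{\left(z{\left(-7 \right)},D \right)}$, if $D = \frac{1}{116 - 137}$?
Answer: $- \frac{256473}{8} \approx -32059.0$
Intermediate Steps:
$z{\left(F \right)} = \frac{116}{13}$ ($z{\left(F \right)} = 9 - \frac{1}{13 + 0} = 9 - \frac{1}{13} = \frac{116}{13}$)
$D = - \frac{1}{21}$ ($D = \frac{1}{-21} = - \frac{1}{21} \approx -0.047619$)
$m{\left(E,k \right)} = - \frac{87}{2 E}$ ($m{\left(E,k \right)} = \frac{-76 - 11}{E + E} = - \frac{87}{2 E}$)
$-32064 - m{\left(z{\left(-7 \right)},D \right)} = -32064 - - \frac{87}{2 \cdot \frac{116}{13}} = -32064 - \left(- \frac{87}{2}\right) \frac{13}{116} = -32064 - - \frac{39}{8} = -32064 + \frac{39}{8} = - \frac{256473}{8}$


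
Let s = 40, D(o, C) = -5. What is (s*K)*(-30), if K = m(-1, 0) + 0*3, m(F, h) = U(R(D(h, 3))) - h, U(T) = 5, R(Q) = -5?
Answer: -6000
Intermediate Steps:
m(F, h) = 5 - h
K = 5 (K = (5 - 1*0) + 0*3 = (5 + 0) + 0 = 5 + 0 = 5)
(s*K)*(-30) = (40*5)*(-30) = 200*(-30) = -6000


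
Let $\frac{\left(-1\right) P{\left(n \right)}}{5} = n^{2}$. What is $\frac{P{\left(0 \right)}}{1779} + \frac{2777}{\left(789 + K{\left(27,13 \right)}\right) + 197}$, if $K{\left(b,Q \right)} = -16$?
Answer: $\frac{2777}{970} \approx 2.8629$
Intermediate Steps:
$P{\left(n \right)} = - 5 n^{2}$
$\frac{P{\left(0 \right)}}{1779} + \frac{2777}{\left(789 + K{\left(27,13 \right)}\right) + 197} = \frac{\left(-5\right) 0^{2}}{1779} + \frac{2777}{\left(789 - 16\right) + 197} = \left(-5\right) 0 \cdot \frac{1}{1779} + \frac{2777}{773 + 197} = 0 \cdot \frac{1}{1779} + \frac{2777}{970} = 0 + 2777 \cdot \frac{1}{970} = 0 + \frac{2777}{970} = \frac{2777}{970}$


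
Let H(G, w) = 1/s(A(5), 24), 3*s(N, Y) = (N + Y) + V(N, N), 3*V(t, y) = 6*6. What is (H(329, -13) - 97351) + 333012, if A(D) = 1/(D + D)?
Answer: 85073651/361 ≈ 2.3566e+5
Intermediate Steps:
A(D) = 1/(2*D)
V(t, y) = 12 (V(t, y) = (6*6)/3 = (1/3)*36 = 12)
s(N, Y) = 4 + N/3 + Y/3 (s(N, Y) = ((N + Y) + 12)/3 = (12 + N + Y)/3 = 4 + N/3 + Y/3)
H(G, w) = 30/361 (H(G, w) = 1/(4 + ((1/2)/5)/3 + (1/3)*24) = 1/(4 + ((1/2)*(1/5))/3 + 8) = 1/(4 + (1/3)*(1/10) + 8) = 1/(4 + 1/30 + 8) = 1/(361/30) = 30/361)
(H(329, -13) - 97351) + 333012 = (30/361 - 97351) + 333012 = -35143681/361 + 333012 = 85073651/361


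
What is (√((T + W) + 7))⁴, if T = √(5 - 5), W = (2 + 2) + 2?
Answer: 169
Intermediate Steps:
W = 6 (W = 4 + 2 = 6)
T = 0 (T = √0 = 0)
(√((T + W) + 7))⁴ = (√((0 + 6) + 7))⁴ = (√(6 + 7))⁴ = (√13)⁴ = 169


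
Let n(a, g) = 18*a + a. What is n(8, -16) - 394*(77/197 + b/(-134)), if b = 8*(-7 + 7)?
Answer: -2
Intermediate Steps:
b = 0 (b = 8*0 = 0)
n(a, g) = 19*a
n(8, -16) - 394*(77/197 + b/(-134)) = 19*8 - 394*(77/197 + 0/(-134)) = 152 - 394*(77*(1/197) + 0*(-1/134)) = 152 - 394*(77/197 + 0) = 152 - 394*77/197 = 152 - 154 = -2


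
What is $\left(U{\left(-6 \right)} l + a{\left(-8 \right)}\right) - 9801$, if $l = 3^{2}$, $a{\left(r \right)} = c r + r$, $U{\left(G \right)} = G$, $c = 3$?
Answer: $-9887$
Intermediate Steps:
$a{\left(r \right)} = 4 r$ ($a{\left(r \right)} = 3 r + r = 4 r$)
$l = 9$
$\left(U{\left(-6 \right)} l + a{\left(-8 \right)}\right) - 9801 = \left(\left(-6\right) 9 + 4 \left(-8\right)\right) - 9801 = \left(-54 - 32\right) - 9801 = -86 - 9801 = -9887$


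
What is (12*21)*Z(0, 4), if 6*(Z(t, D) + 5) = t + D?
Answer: -1092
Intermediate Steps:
Z(t, D) = -5 + D/6 + t/6 (Z(t, D) = -5 + (t + D)/6 = -5 + (D + t)/6 = -5 + (D/6 + t/6) = -5 + D/6 + t/6)
(12*21)*Z(0, 4) = (12*21)*(-5 + (1/6)*4 + (1/6)*0) = 252*(-5 + 2/3 + 0) = 252*(-13/3) = -1092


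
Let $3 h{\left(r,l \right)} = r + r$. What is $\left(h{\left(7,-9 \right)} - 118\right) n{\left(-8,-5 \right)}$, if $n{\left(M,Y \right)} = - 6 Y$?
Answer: $-3400$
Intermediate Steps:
$h{\left(r,l \right)} = \frac{2 r}{3}$ ($h{\left(r,l \right)} = \frac{r + r}{3} = \frac{2 r}{3}$)
$\left(h{\left(7,-9 \right)} - 118\right) n{\left(-8,-5 \right)} = \left(\frac{2}{3} \cdot 7 - 118\right) \left(\left(-6\right) \left(-5\right)\right) = \left(\frac{14}{3} - 118\right) 30 = \left(- \frac{340}{3}\right) 30 = -3400$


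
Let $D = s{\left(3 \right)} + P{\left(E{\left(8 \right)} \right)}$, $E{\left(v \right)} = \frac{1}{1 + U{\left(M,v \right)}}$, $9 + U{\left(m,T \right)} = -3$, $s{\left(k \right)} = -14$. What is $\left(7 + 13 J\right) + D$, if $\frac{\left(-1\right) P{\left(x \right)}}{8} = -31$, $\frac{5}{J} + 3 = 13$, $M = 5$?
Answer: $\frac{495}{2} \approx 247.5$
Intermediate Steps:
$J = \frac{1}{2}$ ($J = \frac{5}{-3 + 13} = \frac{5}{10} = 5 \cdot \frac{1}{10} = \frac{1}{2} \approx 0.5$)
$U{\left(m,T \right)} = -12$ ($U{\left(m,T \right)} = -9 - 3 = -12$)
$E{\left(v \right)} = - \frac{1}{11}$ ($E{\left(v \right)} = \frac{1}{1 - 12} = \frac{1}{-11} = - \frac{1}{11}$)
$P{\left(x \right)} = 248$ ($P{\left(x \right)} = \left(-8\right) \left(-31\right) = 248$)
$D = 234$ ($D = -14 + 248 = 234$)
$\left(7 + 13 J\right) + D = \left(7 + 13 \cdot \frac{1}{2}\right) + 234 = \left(7 + \frac{13}{2}\right) + 234 = \frac{27}{2} + 234 = \frac{495}{2}$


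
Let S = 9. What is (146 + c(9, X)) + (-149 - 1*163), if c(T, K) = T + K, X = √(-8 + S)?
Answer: -156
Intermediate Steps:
X = 1 (X = √(-8 + 9) = √1 = 1)
c(T, K) = K + T
(146 + c(9, X)) + (-149 - 1*163) = (146 + (1 + 9)) + (-149 - 1*163) = (146 + 10) + (-149 - 163) = 156 - 312 = -156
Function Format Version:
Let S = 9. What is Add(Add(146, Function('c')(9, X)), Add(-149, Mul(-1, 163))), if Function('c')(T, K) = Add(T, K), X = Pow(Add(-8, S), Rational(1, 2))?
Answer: -156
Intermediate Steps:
X = 1 (X = Pow(Add(-8, 9), Rational(1, 2)) = Pow(1, Rational(1, 2)) = 1)
Function('c')(T, K) = Add(K, T)
Add(Add(146, Function('c')(9, X)), Add(-149, Mul(-1, 163))) = Add(Add(146, Add(1, 9)), Add(-149, Mul(-1, 163))) = Add(Add(146, 10), Add(-149, -163)) = Add(156, -312) = -156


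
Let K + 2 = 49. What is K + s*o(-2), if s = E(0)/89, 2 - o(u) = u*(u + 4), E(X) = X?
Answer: 47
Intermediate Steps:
K = 47 (K = -2 + 49 = 47)
o(u) = 2 - u*(4 + u) (o(u) = 2 - u*(u + 4) = 2 - u*(4 + u))
s = 0 (s = 0/89 = 0*(1/89) = 0)
K + s*o(-2) = 47 + 0*(2 - 1*(-2)**2 - 4*(-2)) = 47 + 0*(2 - 1*4 + 8) = 47 + 0*(2 - 4 + 8) = 47 + 0*6 = 47 + 0 = 47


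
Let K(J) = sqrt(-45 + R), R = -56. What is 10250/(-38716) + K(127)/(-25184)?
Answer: -5125/19358 - I*sqrt(101)/25184 ≈ -0.26475 - 0.00039906*I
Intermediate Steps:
K(J) = I*sqrt(101) (K(J) = sqrt(-45 - 56) = sqrt(-101) = I*sqrt(101))
10250/(-38716) + K(127)/(-25184) = 10250/(-38716) + (I*sqrt(101))/(-25184) = 10250*(-1/38716) + (I*sqrt(101))*(-1/25184) = -5125/19358 - I*sqrt(101)/25184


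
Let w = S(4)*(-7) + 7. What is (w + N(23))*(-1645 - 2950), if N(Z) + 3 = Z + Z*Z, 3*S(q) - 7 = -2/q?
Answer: -14910775/6 ≈ -2.4851e+6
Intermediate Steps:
S(q) = 7/3 - 2/(3*q) (S(q) = 7/3 + (-2/q)/3 = 7/3 - 2/(3*q))
N(Z) = -3 + Z + Z² (N(Z) = -3 + (Z + Z*Z) = -3 + (Z + Z²) = -3 + Z + Z²)
w = -49/6 (w = ((⅓)*(-2 + 7*4)/4)*(-7) + 7 = ((⅓)*(¼)*(-2 + 28))*(-7) + 7 = ((⅓)*(¼)*26)*(-7) + 7 = (13/6)*(-7) + 7 = -91/6 + 7 = -49/6 ≈ -8.1667)
(w + N(23))*(-1645 - 2950) = (-49/6 + (-3 + 23 + 23²))*(-1645 - 2950) = (-49/6 + (-3 + 23 + 529))*(-4595) = (-49/6 + 549)*(-4595) = (3245/6)*(-4595) = -14910775/6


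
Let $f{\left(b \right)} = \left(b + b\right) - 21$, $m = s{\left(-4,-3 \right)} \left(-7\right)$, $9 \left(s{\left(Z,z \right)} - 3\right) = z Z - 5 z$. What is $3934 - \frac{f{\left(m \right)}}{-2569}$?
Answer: $\frac{1443763}{367} \approx 3934.0$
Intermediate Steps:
$s{\left(Z,z \right)} = 3 - \frac{5 z}{9} + \frac{Z z}{9}$ ($s{\left(Z,z \right)} = 3 + \frac{z Z - 5 z}{9} = 3 + \frac{Z z - 5 z}{9} = 3 + \frac{- 5 z + Z z}{9} = 3 + \left(- \frac{5 z}{9} + \frac{Z z}{9}\right) = 3 - \frac{5 z}{9} + \frac{Z z}{9}$)
$m = -42$ ($m = \left(3 - - \frac{5}{3} + \frac{1}{9} \left(-4\right) \left(-3\right)\right) \left(-7\right) = \left(3 + \frac{5}{3} + \frac{4}{3}\right) \left(-7\right) = 6 \left(-7\right) = -42$)
$f{\left(b \right)} = -21 + 2 b$ ($f{\left(b \right)} = 2 b - 21 = -21 + 2 b$)
$3934 - \frac{f{\left(m \right)}}{-2569} = 3934 - \frac{-21 + 2 \left(-42\right)}{-2569} = 3934 - \left(-21 - 84\right) \left(- \frac{1}{2569}\right) = 3934 - \left(-105\right) \left(- \frac{1}{2569}\right) = 3934 - \frac{15}{367} = \frac{1443763}{367}$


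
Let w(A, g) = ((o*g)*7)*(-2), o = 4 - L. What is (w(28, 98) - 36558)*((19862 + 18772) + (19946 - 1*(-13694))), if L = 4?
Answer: -2642192892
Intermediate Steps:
o = 0 (o = 4 - 1*4 = 4 - 4 = 0)
w(A, g) = 0 (w(A, g) = ((0*g)*7)*(-2) = (0*7)*(-2) = 0*(-2) = 0)
(w(28, 98) - 36558)*((19862 + 18772) + (19946 - 1*(-13694))) = (0 - 36558)*((19862 + 18772) + (19946 - 1*(-13694))) = -36558*(38634 + (19946 + 13694)) = -36558*(38634 + 33640) = -36558*72274 = -2642192892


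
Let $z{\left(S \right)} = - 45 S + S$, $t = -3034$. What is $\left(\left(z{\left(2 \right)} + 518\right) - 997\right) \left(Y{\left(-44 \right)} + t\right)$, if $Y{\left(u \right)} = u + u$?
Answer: $1770174$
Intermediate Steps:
$z{\left(S \right)} = - 44 S$
$Y{\left(u \right)} = 2 u$
$\left(\left(z{\left(2 \right)} + 518\right) - 997\right) \left(Y{\left(-44 \right)} + t\right) = \left(\left(\left(-44\right) 2 + 518\right) - 997\right) \left(2 \left(-44\right) - 3034\right) = \left(\left(-88 + 518\right) - 997\right) \left(-88 - 3034\right) = \left(430 - 997\right) \left(-3122\right) = \left(-567\right) \left(-3122\right) = 1770174$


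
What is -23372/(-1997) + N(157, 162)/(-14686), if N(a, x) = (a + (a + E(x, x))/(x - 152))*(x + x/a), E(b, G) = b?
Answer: 110583008993/11511217235 ≈ 9.6065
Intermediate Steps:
N(a, x) = (a + (a + x)/(-152 + x))*(x + x/a) (N(a, x) = (a + (a + x)/(x - 152))*(x + x/a) = (a + (a + x)/(-152 + x))*(x + x/a))
-23372/(-1997) + N(157, 162)/(-14686) = -23372/(-1997) + (162*(162 - 151*157 - 151*157**2 + 162*157**2 + 2*157*162)/(157*(-152 + 162)))/(-14686) = -23372*(-1/1997) + (162*(1/157)*(162 - 23707 - 151*24649 + 162*24649 + 50868)/10)*(-1/14686) = 23372/1997 + (162*(1/157)*(1/10)*(162 - 23707 - 3721999 + 3993138 + 50868))*(-1/14686) = 23372/1997 + (162*(1/157)*(1/10)*298462)*(-1/14686) = 23372/1997 + (24175422/785)*(-1/14686) = 23372/1997 - 12087711/5764255 = 110583008993/11511217235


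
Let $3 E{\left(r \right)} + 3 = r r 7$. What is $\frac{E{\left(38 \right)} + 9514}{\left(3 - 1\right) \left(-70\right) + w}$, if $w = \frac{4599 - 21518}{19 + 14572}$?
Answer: $- \frac{80556911}{882711} \approx -91.261$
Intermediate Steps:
$E{\left(r \right)} = -1 + \frac{7 r^{2}}{3}$ ($E{\left(r \right)} = -1 + \frac{r r 7}{3} = -1 + \frac{r^{2} \cdot 7}{3} = -1 + \frac{7 r^{2}}{3}$)
$w = - \frac{16919}{14591} \approx -1.1595$
$\frac{E{\left(38 \right)} + 9514}{\left(3 - 1\right) \left(-70\right) + w} = \frac{\left(-1 + \frac{7 \cdot 38^{2}}{3}\right) + 9514}{\left(3 - 1\right) \left(-70\right) - \frac{16919}{14591}} = \frac{\left(-1 + \frac{7}{3} \cdot 1444\right) + 9514}{2 \left(-70\right) - \frac{16919}{14591}} = \frac{\left(-1 + \frac{10108}{3}\right) + 9514}{-140 - \frac{16919}{14591}} = \frac{\frac{10105}{3} + 9514}{- \frac{2059659}{14591}} = \frac{38647}{3} \left(- \frac{14591}{2059659}\right) = - \frac{80556911}{882711}$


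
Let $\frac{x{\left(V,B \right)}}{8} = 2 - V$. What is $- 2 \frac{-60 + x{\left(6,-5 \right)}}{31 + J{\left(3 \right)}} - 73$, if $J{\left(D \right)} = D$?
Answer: $- \frac{1149}{17} \approx -67.588$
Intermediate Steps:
$x{\left(V,B \right)} = 16 - 8 V$ ($x{\left(V,B \right)} = 8 \left(2 - V\right) = 16 - 8 V$)
$- 2 \frac{-60 + x{\left(6,-5 \right)}}{31 + J{\left(3 \right)}} - 73 = - 2 \frac{-60 + \left(16 - 48\right)}{31 + 3} - 73 = - 2 \frac{-60 + \left(16 - 48\right)}{34} - 73 = - 2 \left(-60 - 32\right) \frac{1}{34} - 73 = - 2 \left(\left(-92\right) \frac{1}{34}\right) - 73 = \left(-2\right) \left(- \frac{46}{17}\right) - 73 = \frac{92}{17} - 73 = - \frac{1149}{17}$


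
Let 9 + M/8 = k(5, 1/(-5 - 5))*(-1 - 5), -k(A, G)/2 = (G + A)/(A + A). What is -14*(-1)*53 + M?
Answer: 17926/25 ≈ 717.04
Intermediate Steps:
k(A, G) = -(A + G)/A (k(A, G) = -2*(G + A)/(A + A) = -2*(A + G)/(2*A) = -2*(A + G)*1/(2*A) = -(A + G)/A)
M = -624/25 (M = -72 + 8*(((-1*5 - 1/(-5 - 5))/5)*(-1 - 5)) = -72 + 8*(((-5 - 1/(-10))/5)*(-6)) = -72 + 8*(((-5 - 1*(-⅒))/5)*(-6)) = -72 + 8*(((-5 + ⅒)/5)*(-6)) = -72 + 8*(((⅕)*(-49/10))*(-6)) = -72 + 8*(-49/50*(-6)) = -72 + 8*(147/25) = -72 + 1176/25 = -624/25 ≈ -24.960)
-14*(-1)*53 + M = -14*(-1)*53 - 624/25 = 14*53 - 624/25 = 742 - 624/25 = 17926/25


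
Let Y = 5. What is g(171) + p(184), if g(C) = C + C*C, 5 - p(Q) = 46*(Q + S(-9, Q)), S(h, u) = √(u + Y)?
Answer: 20953 - 138*√21 ≈ 20321.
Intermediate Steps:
S(h, u) = √(5 + u) (S(h, u) = √(u + 5) = √(5 + u))
p(Q) = 5 - 46*Q - 46*√(5 + Q) (p(Q) = 5 - 46*(Q + √(5 + Q)) = 5 - (46*Q + 46*√(5 + Q)) = 5 + (-46*Q - 46*√(5 + Q)) = 5 - 46*Q - 46*√(5 + Q))
g(C) = C + C²
g(171) + p(184) = 171*(1 + 171) + (5 - 46*184 - 46*√(5 + 184)) = 171*172 + (5 - 8464 - 138*√21) = 29412 + (5 - 8464 - 138*√21) = 29412 + (-8459 - 138*√21) = 20953 - 138*√21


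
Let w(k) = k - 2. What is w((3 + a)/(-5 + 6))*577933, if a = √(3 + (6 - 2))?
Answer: 577933 + 577933*√7 ≈ 2.1070e+6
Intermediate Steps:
a = √7 (a = √(3 + 4) = √7 ≈ 2.6458)
w(k) = -2 + k
w((3 + a)/(-5 + 6))*577933 = (-2 + (3 + √7)/(-5 + 6))*577933 = (-2 + (3 + √7)/1)*577933 = (-2 + (3 + √7)*1)*577933 = (-2 + (3 + √7))*577933 = (1 + √7)*577933 = 577933 + 577933*√7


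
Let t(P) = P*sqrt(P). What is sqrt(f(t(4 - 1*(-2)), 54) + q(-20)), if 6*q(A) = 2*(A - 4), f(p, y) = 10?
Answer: sqrt(2) ≈ 1.4142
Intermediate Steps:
t(P) = P**(3/2)
q(A) = -4/3 + A/3 (q(A) = (2*(A - 4))/6 = (2*(-4 + A))/6 = (-8 + 2*A)/6 = -4/3 + A/3)
sqrt(f(t(4 - 1*(-2)), 54) + q(-20)) = sqrt(10 + (-4/3 + (1/3)*(-20))) = sqrt(10 + (-4/3 - 20/3)) = sqrt(10 - 8) = sqrt(2)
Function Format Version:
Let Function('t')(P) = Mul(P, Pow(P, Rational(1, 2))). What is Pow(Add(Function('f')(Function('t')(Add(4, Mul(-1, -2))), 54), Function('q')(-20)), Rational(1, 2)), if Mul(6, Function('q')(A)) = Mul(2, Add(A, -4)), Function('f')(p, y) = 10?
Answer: Pow(2, Rational(1, 2)) ≈ 1.4142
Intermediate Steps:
Function('t')(P) = Pow(P, Rational(3, 2))
Function('q')(A) = Add(Rational(-4, 3), Mul(Rational(1, 3), A)) (Function('q')(A) = Mul(Rational(1, 6), Mul(2, Add(A, -4))) = Mul(Rational(1, 6), Mul(2, Add(-4, A))) = Mul(Rational(1, 6), Add(-8, Mul(2, A))) = Add(Rational(-4, 3), Mul(Rational(1, 3), A)))
Pow(Add(Function('f')(Function('t')(Add(4, Mul(-1, -2))), 54), Function('q')(-20)), Rational(1, 2)) = Pow(Add(10, Add(Rational(-4, 3), Mul(Rational(1, 3), -20))), Rational(1, 2)) = Pow(Add(10, Add(Rational(-4, 3), Rational(-20, 3))), Rational(1, 2)) = Pow(Add(10, -8), Rational(1, 2)) = Pow(2, Rational(1, 2))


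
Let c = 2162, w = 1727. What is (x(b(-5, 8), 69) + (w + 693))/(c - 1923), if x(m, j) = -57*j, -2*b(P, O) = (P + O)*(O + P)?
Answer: -1513/239 ≈ -6.3305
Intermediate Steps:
b(P, O) = -(O + P)²/2 (b(P, O) = -(P + O)*(O + P)/2 = -(O + P)*(O + P)/2 = -(O + P)²/2)
(x(b(-5, 8), 69) + (w + 693))/(c - 1923) = (-57*69 + (1727 + 693))/(2162 - 1923) = (-3933 + 2420)/239 = -1513*1/239 = -1513/239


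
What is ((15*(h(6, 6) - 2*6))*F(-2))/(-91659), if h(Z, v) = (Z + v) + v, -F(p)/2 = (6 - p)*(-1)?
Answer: -480/30553 ≈ -0.015710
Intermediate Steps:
F(p) = 12 - 2*p (F(p) = -2*(6 - p)*(-1) = -2*(-6 + p) = 12 - 2*p)
h(Z, v) = Z + 2*v
((15*(h(6, 6) - 2*6))*F(-2))/(-91659) = ((15*((6 + 2*6) - 2*6))*(12 - 2*(-2)))/(-91659) = ((15*((6 + 12) - 12))*(12 + 4))*(-1/91659) = ((15*(18 - 12))*16)*(-1/91659) = ((15*6)*16)*(-1/91659) = (90*16)*(-1/91659) = 1440*(-1/91659) = -480/30553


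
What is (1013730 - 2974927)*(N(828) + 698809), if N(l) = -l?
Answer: -1368878243257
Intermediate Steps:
(1013730 - 2974927)*(N(828) + 698809) = (1013730 - 2974927)*(-1*828 + 698809) = -1961197*(-828 + 698809) = -1961197*697981 = -1368878243257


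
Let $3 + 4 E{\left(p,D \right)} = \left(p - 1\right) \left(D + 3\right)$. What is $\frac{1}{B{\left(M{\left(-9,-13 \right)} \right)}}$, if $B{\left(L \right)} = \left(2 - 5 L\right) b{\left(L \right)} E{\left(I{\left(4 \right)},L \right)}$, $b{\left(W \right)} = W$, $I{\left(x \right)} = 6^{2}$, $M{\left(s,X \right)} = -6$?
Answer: $\frac{1}{5184} \approx 0.0001929$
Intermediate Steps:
$I{\left(x \right)} = 36$
$E{\left(p,D \right)} = - \frac{3}{4} + \frac{\left(-1 + p\right) \left(3 + D\right)}{4}$ ($E{\left(p,D \right)} = - \frac{3}{4} + \frac{\left(p - 1\right) \left(D + 3\right)}{4} = - \frac{3}{4} + \frac{\left(-1 + p\right) \left(3 + D\right)}{4}$)
$B{\left(L \right)} = L \left(2 - 5 L\right) \left(\frac{51}{2} + \frac{35 L}{4}\right)$ ($B{\left(L \right)} = \left(2 - 5 L\right) L \left(- \frac{3}{2} - \frac{L}{4} + \frac{3}{4} \cdot 36 + \frac{1}{4} L 36\right) = L \left(2 - 5 L\right) \left(- \frac{3}{2} - \frac{L}{4} + 27 + 9 L\right) = L \left(2 - 5 L\right) \left(\frac{51}{2} + \frac{35 L}{4}\right)$)
$\frac{1}{B{\left(M{\left(-9,-13 \right)} \right)}} = \frac{1}{\frac{1}{4} \left(-6\right) \left(204 - -2640 - 175 \left(-6\right)^{2}\right)} = \frac{1}{\frac{1}{4} \left(-6\right) \left(204 + 2640 - 6300\right)} = \frac{1}{\frac{1}{4} \left(-6\right) \left(-3456\right)} = \frac{1}{5184}$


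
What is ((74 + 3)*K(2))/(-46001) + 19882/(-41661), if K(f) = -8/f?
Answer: -901760294/1916447661 ≈ -0.47054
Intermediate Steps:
((74 + 3)*K(2))/(-46001) + 19882/(-41661) = ((74 + 3)*(-8/2))/(-46001) + 19882/(-41661) = (77*(-8*½))*(-1/46001) + 19882*(-1/41661) = (77*(-4))*(-1/46001) - 19882/41661 = -308*(-1/46001) - 19882/41661 = 308/46001 - 19882/41661 = -901760294/1916447661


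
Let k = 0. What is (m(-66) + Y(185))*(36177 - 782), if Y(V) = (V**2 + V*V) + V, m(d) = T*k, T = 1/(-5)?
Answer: 2429335825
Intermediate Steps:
T = -1/5 ≈ -0.20000
m(d) = 0 (m(d) = -1/5*0 = 0)
Y(V) = V + 2*V**2 (Y(V) = (V**2 + V**2) + V = 2*V**2 + V = V + 2*V**2)
(m(-66) + Y(185))*(36177 - 782) = (0 + 185*(1 + 2*185))*(36177 - 782) = (0 + 185*(1 + 370))*35395 = (0 + 185*371)*35395 = (0 + 68635)*35395 = 68635*35395 = 2429335825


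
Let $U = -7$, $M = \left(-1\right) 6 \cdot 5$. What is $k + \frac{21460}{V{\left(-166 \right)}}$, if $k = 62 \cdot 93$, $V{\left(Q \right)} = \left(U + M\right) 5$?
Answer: $5650$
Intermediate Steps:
$M = -30$ ($M = \left(-6\right) 5 = -30$)
$V{\left(Q \right)} = -185$ ($V{\left(Q \right)} = \left(-7 - 30\right) 5 = \left(-37\right) 5 = -185$)
$k = 5766$
$k + \frac{21460}{V{\left(-166 \right)}} = 5766 + \frac{21460}{-185} = 5766 + 21460 \left(- \frac{1}{185}\right) = 5766 - 116 = 5650$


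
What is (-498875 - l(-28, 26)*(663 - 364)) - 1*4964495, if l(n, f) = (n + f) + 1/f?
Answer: -10925567/2 ≈ -5.4628e+6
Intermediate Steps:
l(n, f) = f + n + 1/f (l(n, f) = (f + n) + 1/f = f + n + 1/f)
(-498875 - l(-28, 26)*(663 - 364)) - 1*4964495 = (-498875 - (26 - 28 + 1/26)*(663 - 364)) - 1*4964495 = (-498875 - (26 - 28 + 1/26)*299) - 4964495 = (-498875 - (-51)*299/26) - 4964495 = (-498875 - 1*(-1173/2)) - 4964495 = (-498875 + 1173/2) - 4964495 = -996577/2 - 4964495 = -10925567/2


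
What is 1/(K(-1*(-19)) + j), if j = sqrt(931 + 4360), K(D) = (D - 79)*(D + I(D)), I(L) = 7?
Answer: -120/186793 - sqrt(5291)/2428309 ≈ -0.00067238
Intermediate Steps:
K(D) = (-79 + D)*(7 + D) (K(D) = (D - 79)*(D + 7) = (-79 + D)*(7 + D))
j = sqrt(5291) ≈ 72.739
1/(K(-1*(-19)) + j) = 1/((-553 + (-1*(-19))**2 - (-72)*(-19)) + sqrt(5291)) = 1/((-553 + 19**2 - 72*19) + sqrt(5291)) = 1/((-553 + 361 - 1368) + sqrt(5291)) = 1/(-1560 + sqrt(5291))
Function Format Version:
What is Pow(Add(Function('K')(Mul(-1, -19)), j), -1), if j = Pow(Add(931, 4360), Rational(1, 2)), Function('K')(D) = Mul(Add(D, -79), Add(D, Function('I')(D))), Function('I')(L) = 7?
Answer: Add(Rational(-120, 186793), Mul(Rational(-1, 2428309), Pow(5291, Rational(1, 2)))) ≈ -0.00067238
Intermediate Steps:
Function('K')(D) = Mul(Add(-79, D), Add(7, D)) (Function('K')(D) = Mul(Add(D, -79), Add(D, 7)) = Mul(Add(-79, D), Add(7, D)))
j = Pow(5291, Rational(1, 2)) ≈ 72.739
Pow(Add(Function('K')(Mul(-1, -19)), j), -1) = Pow(Add(Add(-553, Pow(Mul(-1, -19), 2), Mul(-72, Mul(-1, -19))), Pow(5291, Rational(1, 2))), -1) = Pow(Add(Add(-553, Pow(19, 2), Mul(-72, 19)), Pow(5291, Rational(1, 2))), -1) = Pow(Add(Add(-553, 361, -1368), Pow(5291, Rational(1, 2))), -1) = Pow(Add(-1560, Pow(5291, Rational(1, 2))), -1)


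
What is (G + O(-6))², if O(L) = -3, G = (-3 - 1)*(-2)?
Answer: 25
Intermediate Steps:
G = 8 (G = -4*(-2) = 8)
(G + O(-6))² = (8 - 3)² = 5² = 25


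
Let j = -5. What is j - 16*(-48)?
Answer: 763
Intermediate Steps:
j - 16*(-48) = -5 - 16*(-48) = -5 + 768 = 763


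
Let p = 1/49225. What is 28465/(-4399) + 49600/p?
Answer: 10740422411535/4399 ≈ 2.4416e+9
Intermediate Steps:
p = 1/49225 ≈ 2.0315e-5
28465/(-4399) + 49600/p = 28465/(-4399) + 49600/(1/49225) = 28465*(-1/4399) + 49600*49225 = -28465/4399 + 2441560000 = 10740422411535/4399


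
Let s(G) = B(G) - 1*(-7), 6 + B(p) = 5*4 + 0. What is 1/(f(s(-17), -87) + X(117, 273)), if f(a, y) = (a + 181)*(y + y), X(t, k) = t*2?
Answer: -1/34914 ≈ -2.8642e-5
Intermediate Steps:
X(t, k) = 2*t
B(p) = 14 (B(p) = -6 + (5*4 + 0) = -6 + (20 + 0) = -6 + 20 = 14)
s(G) = 21 (s(G) = 14 - 1*(-7) = 14 + 7 = 21)
f(a, y) = 2*y*(181 + a) (f(a, y) = (181 + a)*(2*y) = 2*y*(181 + a))
1/(f(s(-17), -87) + X(117, 273)) = 1/(2*(-87)*(181 + 21) + 2*117) = 1/(2*(-87)*202 + 234) = 1/(-35148 + 234) = 1/(-34914) = -1/34914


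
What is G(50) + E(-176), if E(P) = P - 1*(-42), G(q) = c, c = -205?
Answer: -339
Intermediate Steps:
G(q) = -205
E(P) = 42 + P (E(P) = P + 42 = 42 + P)
G(50) + E(-176) = -205 + (42 - 176) = -205 - 134 = -339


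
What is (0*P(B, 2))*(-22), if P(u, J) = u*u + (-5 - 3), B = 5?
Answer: 0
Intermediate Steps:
P(u, J) = -8 + u² (P(u, J) = u² - 8 = -8 + u²)
(0*P(B, 2))*(-22) = (0*(-8 + 5²))*(-22) = (0*(-8 + 25))*(-22) = (0*17)*(-22) = 0*(-22) = 0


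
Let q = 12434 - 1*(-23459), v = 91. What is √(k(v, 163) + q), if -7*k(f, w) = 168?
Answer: √35869 ≈ 189.39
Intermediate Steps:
k(f, w) = -24 (k(f, w) = -⅐*168 = -24)
q = 35893 (q = 12434 + 23459 = 35893)
√(k(v, 163) + q) = √(-24 + 35893) = √35869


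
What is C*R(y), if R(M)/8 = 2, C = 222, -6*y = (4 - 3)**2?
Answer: 3552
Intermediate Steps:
y = -1/6 (y = -(4 - 3)**2/6 = -1/6*1**2 = -1/6*1 = -1/6 ≈ -0.16667)
R(M) = 16 (R(M) = 8*2 = 16)
C*R(y) = 222*16 = 3552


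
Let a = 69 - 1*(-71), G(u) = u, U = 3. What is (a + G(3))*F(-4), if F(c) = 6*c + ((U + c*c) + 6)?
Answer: 143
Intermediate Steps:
a = 140 (a = 69 + 71 = 140)
F(c) = 9 + c² + 6*c (F(c) = 6*c + ((3 + c*c) + 6) = 6*c + ((3 + c²) + 6) = 6*c + (9 + c²) = 9 + c² + 6*c)
(a + G(3))*F(-4) = (140 + 3)*(9 + (-4)² + 6*(-4)) = 143*(9 + 16 - 24) = 143*1 = 143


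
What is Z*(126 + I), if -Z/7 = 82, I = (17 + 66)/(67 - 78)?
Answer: -747922/11 ≈ -67993.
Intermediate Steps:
I = -83/11 (I = 83/(-11) = 83*(-1/11) = -83/11 ≈ -7.5455)
Z = -574 (Z = -7*82 = -574)
Z*(126 + I) = -574*(126 - 83/11) = -574*1303/11 = -747922/11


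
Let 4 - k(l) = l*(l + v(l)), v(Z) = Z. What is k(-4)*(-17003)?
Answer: 476084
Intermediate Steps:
k(l) = 4 - 2*l² (k(l) = 4 - l*(l + l) = 4 - l*2*l = 4 - 2*l²)
k(-4)*(-17003) = (4 - 2*(-4)²)*(-17003) = (4 - 2*16)*(-17003) = (4 - 32)*(-17003) = -28*(-17003) = 476084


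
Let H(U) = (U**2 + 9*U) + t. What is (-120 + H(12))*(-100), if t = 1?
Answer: -13300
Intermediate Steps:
H(U) = 1 + U**2 + 9*U (H(U) = (U**2 + 9*U) + 1 = 1 + U**2 + 9*U)
(-120 + H(12))*(-100) = (-120 + (1 + 12**2 + 9*12))*(-100) = (-120 + (1 + 144 + 108))*(-100) = (-120 + 253)*(-100) = 133*(-100) = -13300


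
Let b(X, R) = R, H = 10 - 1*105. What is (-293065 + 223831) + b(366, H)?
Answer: -69329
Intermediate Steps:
H = -95 (H = 10 - 105 = -95)
(-293065 + 223831) + b(366, H) = (-293065 + 223831) - 95 = -69234 - 95 = -69329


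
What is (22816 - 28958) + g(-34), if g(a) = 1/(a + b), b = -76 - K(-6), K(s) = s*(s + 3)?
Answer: -786177/128 ≈ -6142.0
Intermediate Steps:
K(s) = s*(3 + s)
b = -94 (b = -76 - (-6)*(3 - 6) = -76 - (-6)*(-3) = -76 - 1*18 = -76 - 18 = -94)
g(a) = 1/(-94 + a) (g(a) = 1/(a - 94) = 1/(-94 + a))
(22816 - 28958) + g(-34) = (22816 - 28958) + 1/(-94 - 34) = -6142 + 1/(-128) = -6142 - 1/128 = -786177/128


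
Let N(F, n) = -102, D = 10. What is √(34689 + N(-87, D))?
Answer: 9*√427 ≈ 185.98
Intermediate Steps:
√(34689 + N(-87, D)) = √(34689 - 102) = √34587 = 9*√427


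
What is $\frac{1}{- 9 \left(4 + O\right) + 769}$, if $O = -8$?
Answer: $\frac{1}{805} \approx 0.0012422$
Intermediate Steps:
$\frac{1}{- 9 \left(4 + O\right) + 769} = \frac{1}{- 9 \left(4 - 8\right) + 769} = \frac{1}{\left(-9\right) \left(-4\right) + 769} = \frac{1}{36 + 769} = \frac{1}{805}$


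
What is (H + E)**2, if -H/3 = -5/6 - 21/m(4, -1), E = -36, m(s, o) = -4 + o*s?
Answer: 109561/64 ≈ 1711.9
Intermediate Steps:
H = -43/8 (H = -3*(-5/6 - 21/(-4 - 1*4)) = -3*(-5*1/6 - 21/(-4 - 4)) = -3*(-5/6 - 21/(-8)) = -3*(-5/6 - 21*(-1/8)) = -3*(-5/6 + 21/8) = -3*43/24 = -43/8 ≈ -5.3750)
(H + E)**2 = (-43/8 - 36)**2 = (-331/8)**2 = 109561/64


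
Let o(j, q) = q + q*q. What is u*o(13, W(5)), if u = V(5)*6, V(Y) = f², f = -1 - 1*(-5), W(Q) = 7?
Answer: 5376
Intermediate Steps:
f = 4 (f = -1 + 5 = 4)
V(Y) = 16 (V(Y) = 4² = 16)
o(j, q) = q + q²
u = 96 (u = 16*6 = 96)
u*o(13, W(5)) = 96*(7*(1 + 7)) = 96*(7*8) = 96*56 = 5376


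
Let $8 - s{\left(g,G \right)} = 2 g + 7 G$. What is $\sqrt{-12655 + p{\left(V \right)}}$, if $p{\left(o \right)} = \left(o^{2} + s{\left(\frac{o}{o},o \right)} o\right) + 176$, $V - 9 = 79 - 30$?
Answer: $i \sqrt{32315} \approx 179.76 i$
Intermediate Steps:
$V = 58$ ($V = 9 + \left(79 - 30\right) = 9 + 49 = 58$)
$s{\left(g,G \right)} = 8 - 7 G - 2 g$ ($s{\left(g,G \right)} = 8 - \left(2 g + 7 G\right) = 8 - 7 G - 2 g$)
$p{\left(o \right)} = 176 + o^{2} + o \left(6 - 7 o\right)$ ($p{\left(o \right)} = \left(o^{2} + \left(8 - 7 o - 2 \frac{o}{o}\right) o\right) + 176 = \left(o^{2} + \left(8 - 7 o - 2\right) o\right) + 176 = \left(o^{2} + \left(6 - 7 o\right) o\right) + 176 = \left(o^{2} + o \left(6 - 7 o\right)\right) + 176 = 176 + o^{2} + o \left(6 - 7 o\right)$)
$\sqrt{-12655 + p{\left(V \right)}} = \sqrt{-12655 + \left(176 - 6 \cdot 58^{2} + 6 \cdot 58\right)} = \sqrt{-12655 + \left(176 - 20184 + 348\right)} = \sqrt{-12655 - 19660} = \sqrt{-32315} = i \sqrt{32315}$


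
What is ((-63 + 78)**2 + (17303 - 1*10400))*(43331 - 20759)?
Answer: 160893216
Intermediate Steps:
((-63 + 78)**2 + (17303 - 1*10400))*(43331 - 20759) = (15**2 + (17303 - 10400))*22572 = (225 + 6903)*22572 = 7128*22572 = 160893216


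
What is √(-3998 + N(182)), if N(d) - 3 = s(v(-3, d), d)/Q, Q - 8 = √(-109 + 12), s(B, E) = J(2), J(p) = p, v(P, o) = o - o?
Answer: √((-31958 - 3995*I*√97)/(8 + I*√97)) ≈ 0.001 - 63.205*I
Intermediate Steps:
v(P, o) = 0
s(B, E) = 2
Q = 8 + I*√97 (Q = 8 + √(-109 + 12) = 8 + √(-97) = 8 + I*√97 ≈ 8.0 + 9.8489*I)
N(d) = 3 + 2/(8 + I*√97)
√(-3998 + N(182)) = √(-3998 + (499/161 - 2*I*√97/161)) = √(-643179/161 - 2*I*√97/161)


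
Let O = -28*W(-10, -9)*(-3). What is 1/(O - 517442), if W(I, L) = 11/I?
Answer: -5/2587672 ≈ -1.9322e-6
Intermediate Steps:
O = -462/5 (O = -308/(-10)*(-3) = -308*(-1)/10*(-3) = -28*(-11/10)*(-3) = (154/5)*(-3) = -462/5 ≈ -92.400)
1/(O - 517442) = 1/(-462/5 - 517442) = 1/(-2587672/5) = -5/2587672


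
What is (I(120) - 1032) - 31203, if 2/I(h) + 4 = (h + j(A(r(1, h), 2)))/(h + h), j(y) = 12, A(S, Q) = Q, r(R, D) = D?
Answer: -2224255/69 ≈ -32236.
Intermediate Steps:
I(h) = 2/(-4 + (12 + h)/(2*h)) (I(h) = 2/(-4 + (h + 12)/(h + h)) = 2/(-4 + (12 + h)/((2*h))) = 2/(-4 + (12 + h)*(1/(2*h))) = 2/(-4 + (12 + h)/(2*h)))
(I(120) - 1032) - 31203 = (-4*120/(-12 + 7*120) - 1032) - 31203 = (-4*120/(-12 + 840) - 1032) - 31203 = (-4*120/828 - 1032) - 31203 = (-4*120*1/828 - 1032) - 31203 = (-40/69 - 1032) - 31203 = -71248/69 - 31203 = -2224255/69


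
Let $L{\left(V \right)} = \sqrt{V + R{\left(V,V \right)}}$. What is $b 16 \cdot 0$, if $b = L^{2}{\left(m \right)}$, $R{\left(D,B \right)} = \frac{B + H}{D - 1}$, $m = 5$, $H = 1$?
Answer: $0$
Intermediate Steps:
$R{\left(D,B \right)} = \frac{1 + B}{-1 + D}$ ($R{\left(D,B \right)} = \frac{B + 1}{D - 1} = \frac{1 + B}{-1 + D}$)
$L{\left(V \right)} = \sqrt{V + \frac{1 + V}{-1 + V}}$
$b = \frac{13}{2}$ ($b = \left(\sqrt{\frac{1 + 5^{2}}{-1 + 5}}\right)^{2} = \left(\sqrt{\frac{1 + 25}{4}}\right)^{2} = \left(\sqrt{\frac{1}{4} \cdot 26}\right)^{2} = \left(\sqrt{\frac{13}{2}}\right)^{2} = \left(\frac{\sqrt{26}}{2}\right)^{2} = \frac{13}{2} \approx 6.5$)
$b 16 \cdot 0 = \frac{13}{2} \cdot 16 \cdot 0 = 104 \cdot 0 = 0$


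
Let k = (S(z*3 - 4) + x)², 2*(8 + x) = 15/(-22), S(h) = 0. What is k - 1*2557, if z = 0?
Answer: -4815663/1936 ≈ -2487.4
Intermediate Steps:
x = -367/44 (x = -8 + (15/(-22))/2 = -8 + (15*(-1/22))/2 = -8 + (½)*(-15/22) = -8 - 15/44 = -367/44 ≈ -8.3409)
k = 134689/1936 (k = (0 - 367/44)² = (-367/44)² = 134689/1936 ≈ 69.571)
k - 1*2557 = 134689/1936 - 1*2557 = 134689/1936 - 2557 = -4815663/1936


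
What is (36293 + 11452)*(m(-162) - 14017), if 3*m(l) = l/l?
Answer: -669225750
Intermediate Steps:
m(l) = ⅓ (m(l) = (l/l)/3 = (⅓)*1 = ⅓)
(36293 + 11452)*(m(-162) - 14017) = (36293 + 11452)*(⅓ - 14017) = 47745*(-42050/3) = -669225750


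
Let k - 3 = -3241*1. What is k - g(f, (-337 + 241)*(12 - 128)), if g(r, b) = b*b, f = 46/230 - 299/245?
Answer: -124013734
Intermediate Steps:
f = -50/49 (f = 46*(1/230) - 299*1/245 = ⅕ - 299/245 = -50/49 ≈ -1.0204)
g(r, b) = b²
k = -3238 (k = 3 - 3241*1 = 3 - 3241 = -3238)
k - g(f, (-337 + 241)*(12 - 128)) = -3238 - ((-337 + 241)*(12 - 128))² = -3238 - (-96*(-116))² = -3238 - 1*11136² = -3238 - 1*124010496 = -3238 - 124010496 = -124013734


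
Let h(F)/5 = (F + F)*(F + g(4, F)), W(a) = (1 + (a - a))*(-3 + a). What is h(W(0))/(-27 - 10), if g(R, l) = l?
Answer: -180/37 ≈ -4.8649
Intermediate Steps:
W(a) = -3 + a (W(a) = (1 + 0)*(-3 + a) = 1*(-3 + a) = -3 + a)
h(F) = 20*F² (h(F) = 5*((F + F)*(F + F)) = 5*((2*F)*(2*F)) = 5*(4*F²) = 20*F²)
h(W(0))/(-27 - 10) = (20*(-3 + 0)²)/(-27 - 10) = (20*(-3)²)/(-37) = -20*9/37 = -1/37*180 = -180/37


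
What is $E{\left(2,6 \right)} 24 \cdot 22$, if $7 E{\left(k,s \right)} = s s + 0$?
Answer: $\frac{19008}{7} \approx 2715.4$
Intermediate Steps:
$E{\left(k,s \right)} = \frac{s^{2}}{7}$ ($E{\left(k,s \right)} = \frac{s s + 0}{7} = \frac{s^{2} + 0}{7} = \frac{s^{2}}{7}$)
$E{\left(2,6 \right)} 24 \cdot 22 = \frac{6^{2}}{7} \cdot 24 \cdot 22 = \frac{1}{7} \cdot 36 \cdot 24 \cdot 22 = \frac{36}{7} \cdot 24 \cdot 22 = \frac{864}{7} \cdot 22 = \frac{19008}{7}$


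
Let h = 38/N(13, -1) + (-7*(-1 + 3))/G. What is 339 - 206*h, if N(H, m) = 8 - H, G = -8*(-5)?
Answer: 19767/10 ≈ 1976.7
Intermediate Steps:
G = 40
h = -159/20 (h = 38/(8 - 1*13) - 7*(-1 + 3)/40 = 38/(8 - 13) - 7*2*(1/40) = 38/(-5) - 14*1/40 = 38*(-1/5) - 7/20 = -38/5 - 7/20 = -159/20 ≈ -7.9500)
339 - 206*h = 339 - 206*(-159/20) = 339 + 16377/10 = 19767/10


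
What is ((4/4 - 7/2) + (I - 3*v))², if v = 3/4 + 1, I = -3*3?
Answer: 4489/16 ≈ 280.56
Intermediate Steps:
I = -9
v = 7/4 (v = 3*(¼) + 1 = ¾ + 1 = 7/4 ≈ 1.7500)
((4/4 - 7/2) + (I - 3*v))² = ((4/4 - 7/2) + (-9 - 3*7/4))² = ((4*(¼) - 7*½) + (-9 - 21/4))² = ((1 - 7/2) - 57/4)² = (-5/2 - 57/4)² = (-67/4)² = 4489/16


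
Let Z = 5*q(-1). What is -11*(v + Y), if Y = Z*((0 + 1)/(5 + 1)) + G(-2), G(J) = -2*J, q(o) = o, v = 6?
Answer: -605/6 ≈ -100.83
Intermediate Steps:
Z = -5 (Z = 5*(-1) = -5)
Y = 19/6 (Y = -5*(0 + 1)/(5 + 1) - 2*(-2) = -5/6 + 4 = -5*⅙ + 4 = -⅚ + 4 = 19/6 ≈ 3.1667)
-11*(v + Y) = -11*(6 + 19/6) = -11*55/6 = -605/6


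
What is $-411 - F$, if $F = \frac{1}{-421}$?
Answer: $- \frac{173030}{421} \approx -411.0$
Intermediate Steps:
$F = - \frac{1}{421} \approx -0.0023753$
$-411 - F = -411 - - \frac{1}{421} = -411 + \frac{1}{421} = - \frac{173030}{421}$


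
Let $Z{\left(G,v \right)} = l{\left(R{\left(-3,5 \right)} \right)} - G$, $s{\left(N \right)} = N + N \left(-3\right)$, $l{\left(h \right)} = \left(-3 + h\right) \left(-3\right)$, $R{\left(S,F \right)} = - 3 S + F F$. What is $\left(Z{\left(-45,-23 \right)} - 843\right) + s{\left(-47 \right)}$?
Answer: $-797$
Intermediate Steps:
$R{\left(S,F \right)} = F^{2} - 3 S$ ($R{\left(S,F \right)} = - 3 S + F^{2} = F^{2} - 3 S$)
$l{\left(h \right)} = 9 - 3 h$
$s{\left(N \right)} = - 2 N$ ($s{\left(N \right)} = N - 3 N = - 2 N$)
$Z{\left(G,v \right)} = -93 - G$ ($Z{\left(G,v \right)} = \left(9 - 3 \left(5^{2} - -9\right)\right) - G = \left(9 - 3 \left(25 + 9\right)\right) - G = \left(9 - 102\right) - G = -93 - G$)
$\left(Z{\left(-45,-23 \right)} - 843\right) + s{\left(-47 \right)} = \left(\left(-93 - -45\right) - 843\right) - -94 = \left(\left(-93 + 45\right) - 843\right) + 94 = \left(-48 - 843\right) + 94 = -891 + 94 = -797$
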